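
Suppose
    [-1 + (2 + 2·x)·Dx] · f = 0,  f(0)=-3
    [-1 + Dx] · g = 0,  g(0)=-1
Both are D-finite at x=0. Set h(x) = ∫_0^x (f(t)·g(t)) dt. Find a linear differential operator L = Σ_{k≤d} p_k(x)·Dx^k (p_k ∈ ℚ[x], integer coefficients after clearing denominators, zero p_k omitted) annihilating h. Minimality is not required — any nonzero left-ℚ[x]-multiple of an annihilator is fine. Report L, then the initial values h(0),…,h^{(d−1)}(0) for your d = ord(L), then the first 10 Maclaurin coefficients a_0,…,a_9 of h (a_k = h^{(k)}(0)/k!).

L = (-3 - 2·x)·Dx + (2 + 2·x)·Dx^2  (order 2).
h: a_k = 0, 3, 9/4, 7/8, 17/64, 33/640, 107/7680, -89/107520, 1123/573440, -39551/30965760, …
ICs: h(0) = 0, h′(0) = 3.

f: a_k = -3, -3/2, 3/8, -3/16, 15/128, -21/256, 63/1024, -99/2048, 1287/32768, -2145/65536, …
g: a_k = -1, -1, -1/2, -1/6, -1/24, -1/120, -1/720, -1/5040, -1/40320, -1/362880, …
h₀=f·g: eliminate ⇒ L₀, order ≤ 1·1.
h=∫₀ˣh₀: take L = L₀·Dx.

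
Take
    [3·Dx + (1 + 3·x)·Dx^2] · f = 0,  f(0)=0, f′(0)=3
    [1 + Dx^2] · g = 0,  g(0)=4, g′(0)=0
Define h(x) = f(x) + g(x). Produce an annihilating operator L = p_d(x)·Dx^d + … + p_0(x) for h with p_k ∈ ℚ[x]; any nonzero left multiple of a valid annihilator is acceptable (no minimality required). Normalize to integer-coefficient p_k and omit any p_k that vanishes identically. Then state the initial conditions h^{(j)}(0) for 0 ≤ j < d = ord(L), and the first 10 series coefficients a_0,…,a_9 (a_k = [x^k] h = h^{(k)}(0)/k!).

f: a_k = 0, 3, -9/2, 9, -81/4, 243/5, -243/2, 2187/7, -6561/8, 2187, …
g: a_k = 4, 0, -2, 0, 1/6, 0, -1/180, 0, 1/10080, 0, …
L₀ := lclm(L_f,L_g); ord L₀ ≤ 2+2.
L = (165 + 18·x + 27·x^2)·Dx + (19 + 63·x + 27·x^2 + 27·x^3)·Dx^2 + (165 + 18·x + 27·x^2)·Dx^3 + (19 + 63·x + 27·x^2 + 27·x^3)·Dx^4  (order 4).
h: a_k = 4, 3, -13/2, 9, -241/12, 243/5, -21871/180, 2187/7, -8266859/10080, 2187, …
ICs: h(0) = 4, h′(0) = 3, h′′(0) = -13, h′′′(0) = 54.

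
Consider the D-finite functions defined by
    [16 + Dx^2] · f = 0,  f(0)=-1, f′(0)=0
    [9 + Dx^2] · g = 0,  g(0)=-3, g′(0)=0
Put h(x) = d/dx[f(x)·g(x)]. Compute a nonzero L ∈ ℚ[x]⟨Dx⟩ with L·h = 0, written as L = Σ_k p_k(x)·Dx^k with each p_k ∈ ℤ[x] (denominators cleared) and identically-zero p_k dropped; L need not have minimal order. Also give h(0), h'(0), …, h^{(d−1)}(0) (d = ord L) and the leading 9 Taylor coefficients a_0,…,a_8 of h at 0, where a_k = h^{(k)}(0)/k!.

L = 49 + 50·Dx^2 + Dx^4  (order 4).
h: a_k = 0, -75, 0, 1201/2, 0, -11765/8, 0, 2882401/1680, 0, …
ICs: h(0) = 0, h′(0) = -75, h′′(0) = 0, h′′′(0) = 3603.

f: a_k = -1, 0, 8, 0, -32/3, 0, 256/45, 0, -512/315, …
g: a_k = -3, 0, 27/2, 0, -81/8, 0, 243/80, 0, -2187/4480, …
Sym-product of L_f,L_g gives L₀ (≤ ord 4).
h=h₀': d/dx-closure on L₀ ⇒ L.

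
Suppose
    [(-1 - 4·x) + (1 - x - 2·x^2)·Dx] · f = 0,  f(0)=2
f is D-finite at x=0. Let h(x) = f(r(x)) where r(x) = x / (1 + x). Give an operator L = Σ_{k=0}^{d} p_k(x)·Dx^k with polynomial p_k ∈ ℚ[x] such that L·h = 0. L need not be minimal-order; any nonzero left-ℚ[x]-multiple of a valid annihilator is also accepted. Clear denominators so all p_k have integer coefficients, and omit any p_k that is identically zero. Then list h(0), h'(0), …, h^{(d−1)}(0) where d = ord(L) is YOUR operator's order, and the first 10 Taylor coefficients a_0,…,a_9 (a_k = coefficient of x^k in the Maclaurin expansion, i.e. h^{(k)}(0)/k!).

f: a_k = 2, 2, 6, 10, 22, 42, 86, 170, 342, 682, …
Substitute x→r, Dx→(1/r')Dx; clear ⇒ L₀.
L = (1 + 5·x) + (-1 - 2·x + x^2 + 2·x^3)·Dx  (order 1).
h: a_k = 2, 2, 4, 0, 8, -8, 24, -40, 88, -168, …
ICs: h(0) = 2.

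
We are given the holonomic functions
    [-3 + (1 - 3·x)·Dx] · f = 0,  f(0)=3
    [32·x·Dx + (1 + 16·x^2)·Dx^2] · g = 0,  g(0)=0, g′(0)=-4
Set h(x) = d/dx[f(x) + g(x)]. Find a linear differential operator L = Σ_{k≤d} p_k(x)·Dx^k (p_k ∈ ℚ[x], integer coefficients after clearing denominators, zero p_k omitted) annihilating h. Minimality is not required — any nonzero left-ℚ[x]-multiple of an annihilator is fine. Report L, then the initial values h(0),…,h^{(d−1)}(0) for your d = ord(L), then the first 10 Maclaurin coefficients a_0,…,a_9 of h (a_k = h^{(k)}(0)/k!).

f: a_k = 3, 9, 27, 81, 243, 729, 2187, 6561, 19683, 59049, …
g: a_k = 0, -4, 0, 64/3, 0, -1024/5, 0, 16384/7, 0, -262144/9, …
Sum ⇒ L₀ = lclm(L_f,L_g) in ℚ(x)⟨Dx⟩.
h=h₀': d/dx-closure on L₀ ⇒ L.
L = (-96 + 1152·x + 4608·x^2) + (43 - 96·x + 240·x^2 + 4608·x^3)·Dx + (-3 - 7·x - 112·x^3 + 768·x^4)·Dx^2  (order 2).
h: a_k = 5, 54, 307, 972, 2621, 13122, 62311, 157464, 269297, 1771470, …
ICs: h(0) = 5, h′(0) = 54.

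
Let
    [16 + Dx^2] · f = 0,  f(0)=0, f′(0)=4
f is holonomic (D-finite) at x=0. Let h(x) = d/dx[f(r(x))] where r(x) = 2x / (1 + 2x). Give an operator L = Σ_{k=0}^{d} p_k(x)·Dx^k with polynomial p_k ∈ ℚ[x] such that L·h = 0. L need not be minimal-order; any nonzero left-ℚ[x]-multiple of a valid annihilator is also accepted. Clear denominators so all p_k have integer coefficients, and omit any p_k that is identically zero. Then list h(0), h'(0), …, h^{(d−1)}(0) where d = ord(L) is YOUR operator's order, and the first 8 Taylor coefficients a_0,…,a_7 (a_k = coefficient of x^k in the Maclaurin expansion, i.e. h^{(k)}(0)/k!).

f: a_k = 0, 4, 0, -32/3, 0, 128/15, 0, -1024/315, …
L₀ from L_f via x↦r, Dx↦r'^{-1}Dx.
h=h₀': d/dx-closure on L₀ ⇒ L.
L = (88 + 96·x + 96·x^2) + (12 + 72·x + 144·x^2 + 96·x^3)·Dx + (1 + 8·x + 24·x^2 + 32·x^3 + 16·x^4)·Dx^2  (order 2).
h: a_k = 8, -32, -160, 1792, -24704/3, 23040, -1260032/45, -5152768/45, …
ICs: h(0) = 8, h′(0) = -32.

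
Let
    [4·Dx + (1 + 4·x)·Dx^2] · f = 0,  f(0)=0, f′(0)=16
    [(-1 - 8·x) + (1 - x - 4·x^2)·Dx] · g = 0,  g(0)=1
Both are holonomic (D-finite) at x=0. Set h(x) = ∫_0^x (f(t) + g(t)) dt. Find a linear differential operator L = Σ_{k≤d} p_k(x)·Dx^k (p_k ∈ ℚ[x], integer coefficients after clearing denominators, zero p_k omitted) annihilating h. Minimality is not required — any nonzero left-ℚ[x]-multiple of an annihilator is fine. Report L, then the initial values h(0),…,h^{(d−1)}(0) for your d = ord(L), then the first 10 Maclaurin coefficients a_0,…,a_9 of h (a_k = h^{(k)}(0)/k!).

L = (-268 - 1616·x - 5504·x^2 - 4608·x^3 - 6144·x^4)·Dx^2 + (-11 - 360·x - 3008·x^2 - 7680·x^3 - 9472·x^4 - 10240·x^5)·Dx^3 + (7 + 67·x + 154·x^2 - 136·x^3 - 928·x^4 - 2176·x^5 - 2048·x^6)·Dx^4  (order 4).
h: a_k = 0, 1, 17/2, -9, 283/12, -227/5, 4421/30, -7649/21, 68623/56, -31603/9, …
ICs: h(0) = 0, h′(0) = 1, h′′(0) = 17, h′′′(0) = -54.

f: a_k = 0, 16, -32, 256/3, -256, 4096/5, -8192/3, 65536/7, -32768, 1048576/9, …
g: a_k = 1, 1, 5, 9, 29, 65, 181, 441, 1165, 2929, …
Weyl lclm of L_f,L_g ⇒ L₀ (ord ≤ 3).
h=∫₀ˣh₀: take L = L₀·Dx.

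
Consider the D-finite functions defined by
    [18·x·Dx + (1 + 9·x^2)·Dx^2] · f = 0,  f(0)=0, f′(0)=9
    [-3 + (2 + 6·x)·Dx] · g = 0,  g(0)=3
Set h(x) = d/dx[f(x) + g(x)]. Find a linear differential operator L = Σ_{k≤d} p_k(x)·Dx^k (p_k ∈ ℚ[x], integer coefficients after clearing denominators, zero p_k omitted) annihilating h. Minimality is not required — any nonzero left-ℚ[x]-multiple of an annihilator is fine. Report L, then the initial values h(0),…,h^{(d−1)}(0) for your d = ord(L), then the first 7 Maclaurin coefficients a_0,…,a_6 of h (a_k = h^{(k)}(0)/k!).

f: a_k = 0, 9, 0, -27, 0, 729/5, 0, …
g: a_k = 3, 9/2, -27/8, 81/16, -1215/128, 5103/256, -45927/1024, …
Sum ⇒ L₀ = lclm(L_f,L_g) in ℚ(x)⟨Dx⟩.
Derive L from L₀ (diff closure).
L = (-36 - 270·x + 972·x^2 + 1458·x^3) + (-33 - 144·x + 270·x^2 + 3888·x^3 + 5103·x^4)·Dx + (-2 + 18·x + 108·x^2 + 324·x^3 + 1134·x^4 + 1458·x^5)·Dx^2  (order 2).
h: a_k = 27/2, -27/4, -1053/16, -1215/32, 212139/256, -137781/512, -11921337/2048, …
ICs: h(0) = 27/2, h′(0) = -27/4.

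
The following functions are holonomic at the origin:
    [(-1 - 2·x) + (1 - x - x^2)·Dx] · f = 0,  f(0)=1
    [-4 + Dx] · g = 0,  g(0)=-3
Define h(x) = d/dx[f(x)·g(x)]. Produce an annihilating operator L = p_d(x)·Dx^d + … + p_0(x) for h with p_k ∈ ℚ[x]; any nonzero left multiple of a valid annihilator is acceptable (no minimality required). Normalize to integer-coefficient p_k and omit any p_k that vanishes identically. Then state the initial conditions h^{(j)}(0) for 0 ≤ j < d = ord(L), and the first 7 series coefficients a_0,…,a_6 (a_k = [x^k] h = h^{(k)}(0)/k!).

L = (28 - 18·x - 34·x^2 + 16·x^3 + 16·x^4) + (-5 + 7·x + 7·x^2 - 6·x^3 - 4·x^4)·Dx  (order 1).
h: a_k = -15, -84, -267, -652, -1388, -2746, -78227/15, …
ICs: h(0) = -15.

f: a_k = 1, 1, 2, 3, 5, 8, 13, …
g: a_k = -3, -12, -24, -32, -32, -128/5, -256/15, …
Sym-product of L_f,L_g gives L₀ (≤ ord 1).
Derive L from L₀ (diff closure).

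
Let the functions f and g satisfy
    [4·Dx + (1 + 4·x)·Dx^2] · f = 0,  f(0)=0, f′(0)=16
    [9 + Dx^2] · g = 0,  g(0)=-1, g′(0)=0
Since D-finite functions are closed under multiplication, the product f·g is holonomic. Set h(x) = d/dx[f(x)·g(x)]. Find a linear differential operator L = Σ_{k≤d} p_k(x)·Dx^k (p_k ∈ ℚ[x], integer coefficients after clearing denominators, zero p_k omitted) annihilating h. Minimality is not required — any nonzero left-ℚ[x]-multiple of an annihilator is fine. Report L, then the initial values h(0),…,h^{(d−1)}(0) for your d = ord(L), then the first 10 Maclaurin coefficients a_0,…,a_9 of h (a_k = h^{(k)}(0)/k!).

f: a_k = 0, 16, -32, 256/3, -256, 4096/5, -8192/3, 65536/7, -32768, 1048576/9, …
g: a_k = -1, 0, 9/2, 0, -27/8, 0, 81/80, 0, -729/4480, 0, …
Product ⇒ symmetric product L₀, ord ≤ 4.
Derive L from L₀ (diff closure).
L = (-153603 - 635688·x - 3184272·x^2 - 4292352·x^3 + 12503808·x^4 + 40310784·x^5 + 26873856·x^6) + (-47736 - 304992·x - 311040·x^2 + 2073600·x^3 + 7464960·x^4 + 5971968·x^5)·Dx + (-19110 - 88272·x - 352800·x^2 + 41472·x^3 + 3773952·x^4 + 8957952·x^5 + 5971968·x^6)·Dx^2 + (-5304 - 33888·x - 34560·x^2 + 230400·x^3 + 829440·x^4 + 663552·x^5)·Dx^3 + (-227 - 1960·x + 112·x^2 + 57600·x^3 + 264960·x^4 + 497664·x^5 + 331776·x^6)·Dx^4  (order 4).
h: a_k = -16, 64, -40, 448, -2446, 10120, -208169/5, 852464/5, -194189089/280, 39331097/14, …
ICs: h(0) = -16, h′(0) = 64, h′′(0) = -80, h′′′(0) = 2688.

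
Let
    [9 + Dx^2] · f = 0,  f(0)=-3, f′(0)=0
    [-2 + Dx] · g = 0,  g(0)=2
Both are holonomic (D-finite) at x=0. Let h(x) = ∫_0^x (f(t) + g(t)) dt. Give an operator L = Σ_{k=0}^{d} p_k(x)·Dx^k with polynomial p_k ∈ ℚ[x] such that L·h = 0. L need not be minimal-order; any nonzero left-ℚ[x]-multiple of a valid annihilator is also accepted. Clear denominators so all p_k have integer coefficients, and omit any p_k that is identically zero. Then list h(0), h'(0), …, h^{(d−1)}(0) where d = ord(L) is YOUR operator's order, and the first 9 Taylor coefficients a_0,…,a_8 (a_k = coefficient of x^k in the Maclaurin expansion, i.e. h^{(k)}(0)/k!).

f: a_k = -3, 0, 27/2, 0, -81/8, 0, 243/80, 0, -2187/4480, …
g: a_k = 2, 4, 4, 8/3, 4/3, 8/15, 8/45, 16/315, 4/315, …
h₀=f+g: left-lcm gives L₀, ord ≤ 3.
Integrate: L := L₀·Dx.
L = -18·Dx + 9·Dx^2 - 2·Dx^3 + Dx^4  (order 4).
h: a_k = 0, -1, 2, 35/6, 2/3, -211/120, 4/45, 463/1008, 2/315, …
ICs: h(0) = 0, h′(0) = -1, h′′(0) = 4, h′′′(0) = 35.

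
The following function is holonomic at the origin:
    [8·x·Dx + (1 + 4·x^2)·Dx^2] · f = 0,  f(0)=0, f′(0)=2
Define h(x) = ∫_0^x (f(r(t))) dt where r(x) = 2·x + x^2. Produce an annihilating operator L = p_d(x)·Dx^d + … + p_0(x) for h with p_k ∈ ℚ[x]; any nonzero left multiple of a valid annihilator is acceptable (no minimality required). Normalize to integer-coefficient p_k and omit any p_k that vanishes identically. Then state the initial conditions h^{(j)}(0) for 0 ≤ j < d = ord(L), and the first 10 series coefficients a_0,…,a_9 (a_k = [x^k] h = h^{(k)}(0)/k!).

f: a_k = 0, 2, 0, -8/3, 0, 32/5, 0, -128/7, 0, 512/9, …
f∘r: x↦r, Dx↦Dx/r' in L_f ⇒ L₀.
∫: right-multiply L₀ by Dx.
L = (-1 + 32·x + 64·x^2 + 48·x^3 + 12·x^4)·Dx^2 + (1 + x + 16·x^2 + 32·x^3 + 20·x^4 + 4·x^5)·Dx^3  (order 3).
h: a_k = 0, 0, 2, 2/3, -16/3, -32/5, 472/15, 1528/21, -1600/7, -7936/9, …
ICs: h(0) = 0, h′(0) = 0, h′′(0) = 4.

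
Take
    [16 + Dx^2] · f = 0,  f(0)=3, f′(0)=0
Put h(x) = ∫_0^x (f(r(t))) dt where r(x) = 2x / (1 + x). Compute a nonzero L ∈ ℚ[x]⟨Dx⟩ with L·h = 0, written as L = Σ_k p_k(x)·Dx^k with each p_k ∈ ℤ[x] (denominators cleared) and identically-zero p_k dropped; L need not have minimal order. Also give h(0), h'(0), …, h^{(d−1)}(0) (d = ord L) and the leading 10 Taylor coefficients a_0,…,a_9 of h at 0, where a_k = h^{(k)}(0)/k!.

L = 64·Dx + (2 + 6·x + 6·x^2 + 2·x^3)·Dx^2 + (1 + 4·x + 6·x^2 + 4·x^3 + x^4)·Dx^3  (order 3).
h: a_k = 0, 3, 0, -32, 48, 224/5, -832/3, 53216/105, -1944/5, -466336/945, …
ICs: h(0) = 0, h′(0) = 3, h′′(0) = 0.

f: a_k = 3, 0, -24, 0, 32, 0, -256/15, 0, 512/105, 0, …
h₀=f(r): pull back L_f along r ⇒ L₀.
∫: right-multiply L₀ by Dx.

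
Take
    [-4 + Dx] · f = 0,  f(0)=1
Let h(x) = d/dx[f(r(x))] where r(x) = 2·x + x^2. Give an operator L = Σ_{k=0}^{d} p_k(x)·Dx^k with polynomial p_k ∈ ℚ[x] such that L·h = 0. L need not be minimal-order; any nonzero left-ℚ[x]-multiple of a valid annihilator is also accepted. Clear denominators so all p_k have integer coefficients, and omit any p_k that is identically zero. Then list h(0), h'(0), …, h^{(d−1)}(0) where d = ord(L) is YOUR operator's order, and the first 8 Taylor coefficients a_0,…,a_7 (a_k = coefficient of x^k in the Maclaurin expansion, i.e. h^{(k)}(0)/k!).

L = (9 + 16·x + 8·x^2) + (-1 - x)·Dx  (order 1).
h: a_k = 8, 72, 352, 3680/3, 3392, 118208/15, 717056/45, 3015424/105, …
ICs: h(0) = 8.

f: a_k = 1, 4, 8, 32/3, 32/3, 128/15, 256/45, 1024/315, …
L₀ from L_f via x↦r, Dx↦r'^{-1}Dx.
Differentiate: ansatz ord ≤ ord L₀ ⇒ L.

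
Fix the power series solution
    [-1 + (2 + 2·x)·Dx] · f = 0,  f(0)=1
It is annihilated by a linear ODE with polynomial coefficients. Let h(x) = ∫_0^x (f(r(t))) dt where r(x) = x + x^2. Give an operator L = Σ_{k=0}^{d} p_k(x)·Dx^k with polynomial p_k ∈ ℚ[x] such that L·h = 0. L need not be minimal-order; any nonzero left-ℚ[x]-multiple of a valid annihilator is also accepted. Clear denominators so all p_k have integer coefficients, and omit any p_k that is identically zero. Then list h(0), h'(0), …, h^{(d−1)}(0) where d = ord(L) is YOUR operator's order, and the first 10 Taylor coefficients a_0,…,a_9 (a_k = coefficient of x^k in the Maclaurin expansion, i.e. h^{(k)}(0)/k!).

L = (-1 - 2·x)·Dx + (2 + 2·x + 2·x^2)·Dx^2  (order 2).
h: a_k = 0, 1, 1/4, 1/8, -3/64, 3/640, 5/512, -57/7168, 21/16384, 289/98304, …
ICs: h(0) = 0, h′(0) = 1.

f: a_k = 1, 1/2, -1/8, 1/16, -5/128, 7/256, -21/1024, 33/2048, -429/32768, 715/65536, …
Substitute x→r, Dx→(1/r')Dx; clear ⇒ L₀.
Integrate: L := L₀·Dx.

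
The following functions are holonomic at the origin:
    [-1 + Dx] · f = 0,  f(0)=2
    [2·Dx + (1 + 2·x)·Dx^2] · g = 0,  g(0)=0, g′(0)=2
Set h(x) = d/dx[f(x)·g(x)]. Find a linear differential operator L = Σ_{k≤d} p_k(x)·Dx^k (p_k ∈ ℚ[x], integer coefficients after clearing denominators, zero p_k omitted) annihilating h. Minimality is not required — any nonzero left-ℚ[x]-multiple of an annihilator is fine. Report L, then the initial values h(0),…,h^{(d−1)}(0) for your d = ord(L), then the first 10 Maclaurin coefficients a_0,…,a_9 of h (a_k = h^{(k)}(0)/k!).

L = (5 - 4·x + 4·x^2) + (-4 + 4·x - 8·x^2)·Dx + (-1 + 4·x^2)·Dx^2  (order 2).
h: a_k = 4, 0, 10, -16, 209/6, -212/3, 25829/180, -13052/45, 393007/672, -6674687/5670, …
ICs: h(0) = 4, h′(0) = 0.

f: a_k = 2, 2, 1, 1/3, 1/12, 1/60, 1/360, 1/2520, 1/20160, 1/181440, …
g: a_k = 0, 2, -2, 8/3, -4, 32/5, -32/3, 128/7, -32, 512/9, …
Sym-product of L_f,L_g gives L₀ (≤ ord 2).
h=h₀': d/dx-closure on L₀ ⇒ L.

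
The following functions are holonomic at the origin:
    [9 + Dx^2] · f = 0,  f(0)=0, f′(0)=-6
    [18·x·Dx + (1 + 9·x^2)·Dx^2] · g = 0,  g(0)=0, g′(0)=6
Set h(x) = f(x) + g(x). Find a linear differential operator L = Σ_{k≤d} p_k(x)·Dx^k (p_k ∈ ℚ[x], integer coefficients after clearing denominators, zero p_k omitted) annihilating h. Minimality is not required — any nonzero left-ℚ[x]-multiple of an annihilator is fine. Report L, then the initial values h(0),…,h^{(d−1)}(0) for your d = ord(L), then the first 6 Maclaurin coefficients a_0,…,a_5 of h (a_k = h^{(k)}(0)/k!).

L = (-1782·x + 20412·x^3 + 13122·x^5)·Dx + (-9 + 567·x^2 + 6561·x^4 + 6561·x^6)·Dx^2 + (-198·x + 2268·x^3 + 1458·x^5)·Dx^3 + (-1 + 63·x^2 + 729·x^4 + 729·x^6)·Dx^4  (order 4).
h: a_k = 0, 0, 0, -9, 0, 1863/20, …
ICs: h(0) = 0, h′(0) = 0, h′′(0) = 0, h′′′(0) = -54.

f: a_k = 0, -6, 0, 9, 0, -81/20, …
g: a_k = 0, 6, 0, -18, 0, 486/5, …
f+g: L₀ = lclm(L_f,L_g), ord ≤ 2+2.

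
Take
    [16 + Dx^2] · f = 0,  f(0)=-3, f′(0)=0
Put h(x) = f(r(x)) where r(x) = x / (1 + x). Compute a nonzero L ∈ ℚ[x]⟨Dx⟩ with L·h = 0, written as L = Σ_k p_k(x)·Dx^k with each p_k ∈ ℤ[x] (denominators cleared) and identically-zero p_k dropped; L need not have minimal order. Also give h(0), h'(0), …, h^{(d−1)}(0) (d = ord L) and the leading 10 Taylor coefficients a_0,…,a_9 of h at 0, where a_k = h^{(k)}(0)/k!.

f: a_k = -3, 0, 24, 0, -32, 0, 256/15, 0, -512/105, 0, …
Change of var in L_f (x↦r) gives L₀.
L = 16 + (2 + 6·x + 6·x^2 + 2·x^3)·Dx + (1 + 4·x + 6·x^2 + 4·x^3 + x^4)·Dx^2  (order 2).
h: a_k = -3, 0, 24, -48, 40, 32, -2744/15, 1968/5, -12568/21, 71744/105, …
ICs: h(0) = -3, h′(0) = 0.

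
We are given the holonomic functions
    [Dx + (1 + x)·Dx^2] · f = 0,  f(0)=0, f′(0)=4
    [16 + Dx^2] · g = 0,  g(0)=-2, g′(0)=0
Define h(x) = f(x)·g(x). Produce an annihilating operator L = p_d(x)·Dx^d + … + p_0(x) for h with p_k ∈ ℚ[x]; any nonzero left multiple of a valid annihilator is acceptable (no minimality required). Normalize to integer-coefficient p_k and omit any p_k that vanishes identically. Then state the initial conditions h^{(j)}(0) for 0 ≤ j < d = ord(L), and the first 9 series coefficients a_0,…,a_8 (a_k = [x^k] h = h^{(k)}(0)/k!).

f: a_k = 0, 4, -2, 4/3, -1, 4/5, -2/3, 4/7, -1/2, …
g: a_k = -2, 0, 16, 0, -64/3, 0, 512/45, 0, -1024/315, …
L₀ := L_f ⊗_s L_g (sym. prod.), ord ≤ 4.
L = (15072 + 62976·x + 97024·x^2 + 65536·x^3 + 16384·x^4) + (1984 + 6080·x + 6144·x^2 + 2048·x^3)·Dx + (1950 + 8000·x + 12192·x^2 + 8192·x^3 + 2048·x^4)·Dx^2 + (124 + 380·x + 384·x^2 + 128·x^3)·Dx^3 + (63 + 254·x + 383·x^2 + 256·x^3 + 64·x^4)·Dx^4  (order 4).
h: a_k = 0, -8, 4, 184/3, -30, -328/5, 28, 3016/105, -499/45, …
ICs: h(0) = 0, h′(0) = -8, h′′(0) = 8, h′′′(0) = 368.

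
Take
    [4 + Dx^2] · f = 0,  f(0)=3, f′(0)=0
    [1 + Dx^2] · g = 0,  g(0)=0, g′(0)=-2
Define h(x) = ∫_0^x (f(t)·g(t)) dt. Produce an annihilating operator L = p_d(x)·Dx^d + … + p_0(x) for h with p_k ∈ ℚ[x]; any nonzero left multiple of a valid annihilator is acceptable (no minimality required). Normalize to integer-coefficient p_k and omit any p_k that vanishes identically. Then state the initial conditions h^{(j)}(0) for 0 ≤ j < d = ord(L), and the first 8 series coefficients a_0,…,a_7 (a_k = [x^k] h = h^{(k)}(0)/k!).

L = 9·Dx + 10·Dx^3 + Dx^5  (order 5).
h: a_k = 0, 0, -3, 0, 13/4, 0, -121/120, 0, …
ICs: h(0) = 0, h′(0) = 0, h′′(0) = -6, h′′′(0) = 0, h′′′′(0) = 78.

f: a_k = 3, 0, -6, 0, 2, 0, -4/15, 0, …
g: a_k = 0, -2, 0, 1/3, 0, -1/60, 0, 1/2520, …
h₀=f·g: eliminate ⇒ L₀, order ≤ 2·2.
∫: right-multiply L₀ by Dx.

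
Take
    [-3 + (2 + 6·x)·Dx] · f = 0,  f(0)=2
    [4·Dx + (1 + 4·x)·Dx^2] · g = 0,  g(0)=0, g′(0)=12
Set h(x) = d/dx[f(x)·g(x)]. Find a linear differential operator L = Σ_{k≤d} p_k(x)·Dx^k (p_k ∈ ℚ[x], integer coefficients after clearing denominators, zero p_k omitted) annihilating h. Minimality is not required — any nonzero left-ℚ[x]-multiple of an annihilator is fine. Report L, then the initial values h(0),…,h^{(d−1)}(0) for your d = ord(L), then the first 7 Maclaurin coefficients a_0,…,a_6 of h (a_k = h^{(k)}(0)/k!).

f: a_k = 2, 3, -9/4, 27/8, -405/64, 1701/128, -15309/512, …
g: a_k = 0, 12, -24, 64, -192, 3072/5, -2048, …
h₀=f·g: eliminate ⇒ L₀, order ≤ 1·2.
Differentiate: ansatz ord ≤ ord L₀ ⇒ L.
L = (-33 + 72·x + 432·x^2) + (-4 + 324·x + 2160·x^2 + 3456·x^3)·Dx + (4 + 88·x + 612·x^2 + 1728·x^3 + 1728·x^4)·Dx^2  (order 2).
h: a_k = 24, -24, 87, -390, 28149/16, -620859/80, 21442563/640, …
ICs: h(0) = 24, h′(0) = -24.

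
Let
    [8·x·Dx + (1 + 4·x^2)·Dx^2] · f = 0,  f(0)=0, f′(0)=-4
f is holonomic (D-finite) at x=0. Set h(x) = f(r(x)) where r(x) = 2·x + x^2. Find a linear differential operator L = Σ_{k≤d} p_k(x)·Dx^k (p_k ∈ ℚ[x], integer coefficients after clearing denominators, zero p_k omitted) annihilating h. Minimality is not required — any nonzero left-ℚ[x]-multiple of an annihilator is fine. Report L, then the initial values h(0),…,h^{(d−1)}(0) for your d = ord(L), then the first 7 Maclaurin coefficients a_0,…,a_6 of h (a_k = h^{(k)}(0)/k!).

f: a_k = 0, -4, 0, 16/3, 0, -64/5, 0, …
Substitute x→r, Dx→(1/r')Dx; clear ⇒ L₀.
L = (-1 + 32·x + 64·x^2 + 48·x^3 + 12·x^4)·Dx + (1 + x + 16·x^2 + 32·x^3 + 20·x^4 + 4·x^5)·Dx^2  (order 2).
h: a_k = 0, -8, -4, 128/3, 64, -1888/5, -3056/3, …
ICs: h(0) = 0, h′(0) = -8.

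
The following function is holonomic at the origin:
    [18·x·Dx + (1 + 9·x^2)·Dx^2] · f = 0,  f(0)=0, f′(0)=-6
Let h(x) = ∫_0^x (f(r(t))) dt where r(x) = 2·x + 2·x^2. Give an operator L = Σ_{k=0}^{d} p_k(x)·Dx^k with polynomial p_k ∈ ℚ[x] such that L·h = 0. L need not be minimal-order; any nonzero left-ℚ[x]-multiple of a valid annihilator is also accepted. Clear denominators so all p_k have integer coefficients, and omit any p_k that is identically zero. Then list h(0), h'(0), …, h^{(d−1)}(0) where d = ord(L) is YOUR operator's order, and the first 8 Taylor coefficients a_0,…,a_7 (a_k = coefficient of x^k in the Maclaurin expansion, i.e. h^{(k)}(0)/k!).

L = (-2 + 72·x + 288·x^2 + 432·x^3 + 216·x^4)·Dx^2 + (1 + 2·x + 36·x^2 + 144·x^3 + 180·x^4 + 72·x^5)·Dx^3  (order 3).
h: a_k = 0, 0, -6, -4, 36, 432/5, -2232/5, -15408/7, …
ICs: h(0) = 0, h′(0) = 0, h′′(0) = -12.

f: a_k = 0, -6, 0, 18, 0, -486/5, 0, 4374/7, …
L₀ from L_f via x↦r, Dx↦r'^{-1}Dx.
h=∫₀ˣh₀: take L = L₀·Dx.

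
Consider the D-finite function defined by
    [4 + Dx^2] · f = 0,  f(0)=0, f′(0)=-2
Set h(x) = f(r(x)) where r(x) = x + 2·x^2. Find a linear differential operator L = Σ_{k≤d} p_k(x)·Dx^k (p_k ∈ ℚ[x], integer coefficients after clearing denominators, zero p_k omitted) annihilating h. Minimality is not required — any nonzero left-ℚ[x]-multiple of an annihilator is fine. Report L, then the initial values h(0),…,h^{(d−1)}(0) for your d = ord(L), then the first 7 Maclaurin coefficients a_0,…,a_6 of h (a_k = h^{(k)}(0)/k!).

L = (4 + 48·x + 192·x^2 + 256·x^3) - 4·Dx + (1 + 4·x)·Dx^2  (order 2).
h: a_k = 0, -2, -4, 4/3, 8, 236/15, 8, …
ICs: h(0) = 0, h′(0) = -2.

f: a_k = 0, -2, 0, 4/3, 0, -4/15, 0, …
L₀ from L_f via x↦r, Dx↦r'^{-1}Dx.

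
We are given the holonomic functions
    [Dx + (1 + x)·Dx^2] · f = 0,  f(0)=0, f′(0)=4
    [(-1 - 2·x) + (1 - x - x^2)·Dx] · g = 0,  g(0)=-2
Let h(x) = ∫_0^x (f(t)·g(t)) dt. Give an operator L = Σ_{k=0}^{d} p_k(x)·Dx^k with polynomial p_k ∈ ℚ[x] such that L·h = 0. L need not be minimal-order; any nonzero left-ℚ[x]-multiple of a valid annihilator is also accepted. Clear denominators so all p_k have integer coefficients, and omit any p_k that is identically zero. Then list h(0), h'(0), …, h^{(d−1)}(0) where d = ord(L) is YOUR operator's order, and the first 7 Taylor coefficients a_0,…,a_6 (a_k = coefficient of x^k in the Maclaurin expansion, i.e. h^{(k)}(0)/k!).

L = (3 + 4·x)·Dx + (1 + 7·x + 5·x^2)·Dx^2 + (-1 + 2·x^2 + x^3)·Dx^3  (order 3).
h: a_k = 0, 0, -4, -4/3, -11/3, -10/3, -247/45, …
ICs: h(0) = 0, h′(0) = 0, h′′(0) = -8.

f: a_k = 0, 4, -2, 4/3, -1, 4/5, -2/3, …
g: a_k = -2, -2, -4, -6, -10, -16, -26, …
h₀=f·g: eliminate ⇒ L₀, order ≤ 2·1.
h=∫h₀ ⇒ L = L₀·Dx.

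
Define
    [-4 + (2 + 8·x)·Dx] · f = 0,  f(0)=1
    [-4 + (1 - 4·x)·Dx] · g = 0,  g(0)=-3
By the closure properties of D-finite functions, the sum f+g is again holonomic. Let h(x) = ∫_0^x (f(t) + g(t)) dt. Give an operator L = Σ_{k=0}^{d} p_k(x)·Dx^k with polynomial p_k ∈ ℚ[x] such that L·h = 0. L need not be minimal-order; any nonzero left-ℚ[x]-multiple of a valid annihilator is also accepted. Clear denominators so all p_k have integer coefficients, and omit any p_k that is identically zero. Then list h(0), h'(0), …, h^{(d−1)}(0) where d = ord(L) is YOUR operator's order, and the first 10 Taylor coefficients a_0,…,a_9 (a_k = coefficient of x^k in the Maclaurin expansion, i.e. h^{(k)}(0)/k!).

f: a_k = 1, 2, -2, 4, -10, 28, -84, 264, -858, 2860, …
g: a_k = -3, -12, -48, -192, -768, -3072, -12288, -49152, -196608, -786432, …
f+g: L₀ = lclm(L_f,L_g), ord ≤ 1+1.
∫: right-multiply L₀ by Dx.
L = (40 + 96·x)·Dx + (-18 - 112·x - 288·x^2)·Dx^2 + (1 + 12·x - 16·x^2 - 192·x^3)·Dx^3  (order 3).
h: a_k = 0, -2, -5, -50/3, -47, -778/5, -1522/3, -12372/7, -6111, -65822/3, …
ICs: h(0) = 0, h′(0) = -2, h′′(0) = -10.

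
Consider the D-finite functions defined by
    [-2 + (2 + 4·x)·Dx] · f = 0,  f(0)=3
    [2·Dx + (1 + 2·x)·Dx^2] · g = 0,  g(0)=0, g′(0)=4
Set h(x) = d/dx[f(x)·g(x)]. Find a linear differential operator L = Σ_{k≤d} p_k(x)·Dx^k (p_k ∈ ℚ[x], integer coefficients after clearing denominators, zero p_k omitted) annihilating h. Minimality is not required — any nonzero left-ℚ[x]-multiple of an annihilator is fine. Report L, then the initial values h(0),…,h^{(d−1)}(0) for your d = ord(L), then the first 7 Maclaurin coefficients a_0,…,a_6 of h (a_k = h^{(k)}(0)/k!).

L = 1 + (4 + 8·x)·Dx + (1 + 4·x + 4·x^2)·Dx^2  (order 2).
h: a_k = 12, 0, -6, 16, -71/2, 372/5, -3043/20, …
ICs: h(0) = 12, h′(0) = 0.

f: a_k = 3, 3, -3/2, 3/2, -15/8, 21/8, -63/16, …
g: a_k = 0, 4, -4, 16/3, -8, 64/5, -64/3, …
h₀=f·g: eliminate ⇒ L₀, order ≤ 1·2.
h=h₀': d/dx-closure on L₀ ⇒ L.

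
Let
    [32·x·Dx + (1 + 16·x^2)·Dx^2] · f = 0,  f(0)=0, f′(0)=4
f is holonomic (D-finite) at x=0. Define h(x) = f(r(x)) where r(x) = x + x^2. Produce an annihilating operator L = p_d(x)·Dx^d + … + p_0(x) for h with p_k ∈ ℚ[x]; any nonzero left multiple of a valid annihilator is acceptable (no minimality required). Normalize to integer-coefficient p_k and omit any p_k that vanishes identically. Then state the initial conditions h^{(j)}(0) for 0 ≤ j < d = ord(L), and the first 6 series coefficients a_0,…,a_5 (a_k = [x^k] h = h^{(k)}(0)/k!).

f: a_k = 0, 4, 0, -64/3, 0, 1024/5, …
h₀=f(r): pull back L_f along r ⇒ L₀.
L = (-2 + 32·x + 128·x^2 + 192·x^3 + 96·x^4)·Dx + (1 + 2·x + 16·x^2 + 64·x^3 + 80·x^4 + 32·x^5)·Dx^2  (order 2).
h: a_k = 0, 4, 4, -64/3, -64, 704/5, …
ICs: h(0) = 0, h′(0) = 4.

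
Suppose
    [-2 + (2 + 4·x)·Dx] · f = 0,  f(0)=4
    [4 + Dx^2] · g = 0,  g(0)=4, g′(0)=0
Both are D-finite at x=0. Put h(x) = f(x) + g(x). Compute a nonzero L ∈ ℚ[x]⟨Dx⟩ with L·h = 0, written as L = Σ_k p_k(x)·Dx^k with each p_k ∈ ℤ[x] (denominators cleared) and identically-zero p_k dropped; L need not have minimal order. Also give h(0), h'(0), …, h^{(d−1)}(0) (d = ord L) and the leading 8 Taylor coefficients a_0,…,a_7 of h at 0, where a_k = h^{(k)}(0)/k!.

L = (-28 - 64·x - 64·x^2) + (12 + 88·x + 192·x^2 + 128·x^3)·Dx + (-7 - 16·x - 16·x^2)·Dx^2 + (3 + 22·x + 48·x^2 + 32·x^3)·Dx^3  (order 3).
h: a_k = 8, 4, -10, 2, 1/6, 7/2, -1009/180, 33/4, …
ICs: h(0) = 8, h′(0) = 4, h′′(0) = -20.

f: a_k = 4, 4, -2, 2, -5/2, 7/2, -21/4, 33/4, …
g: a_k = 4, 0, -8, 0, 8/3, 0, -16/45, 0, …
Weyl lclm of L_f,L_g ⇒ L₀ (ord ≤ 3).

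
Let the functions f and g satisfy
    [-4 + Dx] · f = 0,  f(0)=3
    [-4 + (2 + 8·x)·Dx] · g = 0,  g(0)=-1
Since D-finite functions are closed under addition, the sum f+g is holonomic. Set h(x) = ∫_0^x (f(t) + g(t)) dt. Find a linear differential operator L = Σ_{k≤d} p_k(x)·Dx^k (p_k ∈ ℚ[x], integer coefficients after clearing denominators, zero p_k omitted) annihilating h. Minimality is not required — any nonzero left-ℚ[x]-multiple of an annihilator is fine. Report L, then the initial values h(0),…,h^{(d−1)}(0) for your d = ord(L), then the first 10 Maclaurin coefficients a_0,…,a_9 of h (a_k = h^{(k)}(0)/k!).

f: a_k = 3, 12, 24, 32, 32, 128/5, 256/15, 1024/105, 512/105, 2048/945, …
g: a_k = -1, -2, 2, -4, 10, -28, 84, -264, 858, -2860, …
f+g: L₀ = lclm(L_f,L_g), ord ≤ 1+1.
∫: right-multiply L₀ by Dx.
L = (24 + 64·x)·Dx + (-10 - 64·x - 128·x^2)·Dx^2 + (1 + 12·x + 32·x^2)·Dx^3  (order 3).
h: a_k = 0, 2, 5, 26/3, 7, 42/5, -2/5, 1516/105, -3337/105, 90602/945, …
ICs: h(0) = 0, h′(0) = 2, h′′(0) = 10.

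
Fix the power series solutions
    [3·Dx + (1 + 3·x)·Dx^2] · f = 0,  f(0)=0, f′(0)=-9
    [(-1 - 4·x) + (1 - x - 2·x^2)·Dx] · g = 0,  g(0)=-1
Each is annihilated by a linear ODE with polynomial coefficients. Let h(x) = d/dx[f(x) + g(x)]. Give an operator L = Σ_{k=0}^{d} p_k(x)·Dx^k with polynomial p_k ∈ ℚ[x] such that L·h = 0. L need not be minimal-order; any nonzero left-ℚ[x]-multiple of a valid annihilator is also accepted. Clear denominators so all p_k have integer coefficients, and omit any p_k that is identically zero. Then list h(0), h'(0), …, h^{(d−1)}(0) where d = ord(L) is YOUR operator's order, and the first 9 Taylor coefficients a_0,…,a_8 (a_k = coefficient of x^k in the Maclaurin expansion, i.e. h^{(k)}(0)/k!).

L = (-66 - 270·x - 576·x^2 - 336·x^3 - 288·x^4) + (-4 - 96·x - 492·x^2 - 832·x^3 - 696·x^4 - 480·x^5)·Dx + (3 + 19·x + 25·x^2 - 39·x^3 - 116·x^4 - 164·x^5 - 96·x^6)·Dx^2  (order 2).
h: a_k = -10, 21, -96, 199, -834, 1929, -7156, 18315, -62118, …
ICs: h(0) = -10, h′(0) = 21.

f: a_k = 0, -9, 27/2, -27, 243/4, -729/5, 729/2, -6561/7, 19683/8, …
g: a_k = -1, -1, -3, -5, -11, -21, -43, -85, -171, …
f+g: L₀ = lclm(L_f,L_g), ord ≤ 2+1.
Differentiate: ansatz ord ≤ ord L₀ ⇒ L.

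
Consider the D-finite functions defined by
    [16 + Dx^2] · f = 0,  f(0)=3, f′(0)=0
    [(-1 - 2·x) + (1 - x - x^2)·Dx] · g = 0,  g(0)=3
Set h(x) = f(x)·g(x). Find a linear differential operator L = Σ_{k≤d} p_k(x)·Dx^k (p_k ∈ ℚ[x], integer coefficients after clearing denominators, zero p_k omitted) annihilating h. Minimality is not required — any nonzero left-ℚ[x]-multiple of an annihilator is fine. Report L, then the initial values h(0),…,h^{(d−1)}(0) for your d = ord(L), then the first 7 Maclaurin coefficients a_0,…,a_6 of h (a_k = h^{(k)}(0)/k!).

L = (-14 + 16·x + 16·x^2) + (2 + 4·x)·Dx + (-1 + x + x^2)·Dx^2  (order 2).
h: a_k = 9, 9, -54, -45, -3, -48, -511/5, …
ICs: h(0) = 9, h′(0) = 9.

f: a_k = 3, 0, -24, 0, 32, 0, -256/15, …
g: a_k = 3, 3, 6, 9, 15, 24, 39, …
f·g: L₀ = L_f ⊗_s L_g, ord ≤ 2·1.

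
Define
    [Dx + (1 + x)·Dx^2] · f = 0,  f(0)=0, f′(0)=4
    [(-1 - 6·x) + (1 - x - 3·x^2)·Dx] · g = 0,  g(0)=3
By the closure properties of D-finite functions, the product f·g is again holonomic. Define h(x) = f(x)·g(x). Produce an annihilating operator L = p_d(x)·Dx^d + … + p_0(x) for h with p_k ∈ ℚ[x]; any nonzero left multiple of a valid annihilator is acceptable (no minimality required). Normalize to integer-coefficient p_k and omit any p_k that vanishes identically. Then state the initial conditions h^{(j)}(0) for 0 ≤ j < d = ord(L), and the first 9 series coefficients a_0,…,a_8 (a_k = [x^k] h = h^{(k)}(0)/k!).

f: a_k = 0, 4, -2, 4/3, -1, 4/5, -2/3, 4/7, -1/2, …
g: a_k = 3, 3, 12, 21, 57, 120, 291, 651, 1524, …
h₀=f·g: eliminate ⇒ L₀, order ≤ 2·1.
L = (7 + 12·x) + (1 + 15·x + 15·x^2)·Dx + (-1 + 4·x^2 + 3·x^3)·Dx^2  (order 2).
h: a_k = 0, 12, 6, 46, 61, 1007/5, 1912/5, 34591/35, 149381/70, …
ICs: h(0) = 0, h′(0) = 12.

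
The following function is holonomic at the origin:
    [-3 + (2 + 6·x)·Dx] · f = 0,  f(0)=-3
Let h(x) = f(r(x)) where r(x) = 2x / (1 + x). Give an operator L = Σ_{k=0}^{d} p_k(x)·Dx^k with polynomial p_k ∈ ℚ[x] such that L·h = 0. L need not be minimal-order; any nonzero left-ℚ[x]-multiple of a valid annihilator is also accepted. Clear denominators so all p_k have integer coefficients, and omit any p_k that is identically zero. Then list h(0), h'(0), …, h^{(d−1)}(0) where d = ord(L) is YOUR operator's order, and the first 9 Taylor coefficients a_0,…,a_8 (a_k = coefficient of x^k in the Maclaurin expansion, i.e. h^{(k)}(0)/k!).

L = -3 + (1 + 8·x + 7·x^2)·Dx  (order 1).
h: a_k = -3, -9, 45/2, -153/2, 2583/8, -12411/8, 128961/16, -704925/16, 31944663/128, …
ICs: h(0) = -3.

f: a_k = -3, -9/2, 27/8, -81/16, 1215/128, -5103/256, 45927/1024, -216513/2048, 8444007/32768, …
L₀ from L_f via x↦r, Dx↦r'^{-1}Dx.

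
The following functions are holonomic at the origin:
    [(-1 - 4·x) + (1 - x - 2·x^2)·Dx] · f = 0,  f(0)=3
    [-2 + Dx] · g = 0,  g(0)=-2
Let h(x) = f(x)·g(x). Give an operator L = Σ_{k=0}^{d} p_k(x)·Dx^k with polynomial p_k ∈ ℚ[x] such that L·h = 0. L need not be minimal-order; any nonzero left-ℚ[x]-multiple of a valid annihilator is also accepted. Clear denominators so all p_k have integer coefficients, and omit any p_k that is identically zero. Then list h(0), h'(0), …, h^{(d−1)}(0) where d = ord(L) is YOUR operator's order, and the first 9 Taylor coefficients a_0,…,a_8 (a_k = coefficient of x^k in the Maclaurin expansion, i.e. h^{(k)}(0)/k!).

f: a_k = 3, 3, 9, 15, 33, 63, 129, 255, 513, …
g: a_k = -2, -4, -4, -8/3, -4/3, -8/15, -8/45, -16/315, -4/315, …
h₀=f·g: eliminate ⇒ L₀, order ≤ 1·1.
L = (3 + 2·x - 4·x^2) + (-1 + x + 2·x^2)·Dx  (order 1).
h: a_k = -6, -18, -42, -86, -174, -1738/5, -10442/15, -48702/35, -292298/105, …
ICs: h(0) = -6.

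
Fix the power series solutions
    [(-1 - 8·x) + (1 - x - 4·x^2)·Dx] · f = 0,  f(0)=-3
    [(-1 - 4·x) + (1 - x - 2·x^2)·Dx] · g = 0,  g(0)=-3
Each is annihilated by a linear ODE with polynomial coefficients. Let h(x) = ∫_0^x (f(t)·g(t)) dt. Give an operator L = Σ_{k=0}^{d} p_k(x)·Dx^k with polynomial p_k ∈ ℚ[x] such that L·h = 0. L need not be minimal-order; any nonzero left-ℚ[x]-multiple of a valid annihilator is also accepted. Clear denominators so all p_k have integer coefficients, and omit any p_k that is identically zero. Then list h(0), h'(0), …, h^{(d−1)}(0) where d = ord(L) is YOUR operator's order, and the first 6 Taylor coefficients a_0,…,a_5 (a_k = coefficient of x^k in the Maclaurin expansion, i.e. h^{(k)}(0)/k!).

L = (-2 - 10·x + 18·x^2 + 32·x^3)·Dx + (1 - 2·x - 5·x^2 + 6·x^3 + 8·x^4)·Dx^2  (order 2).
h: a_k = 0, 9, 9, 27, 99/2, 621/5, …
ICs: h(0) = 0, h′(0) = 9.

f: a_k = -3, -3, -15, -27, -87, -195, …
g: a_k = -3, -3, -9, -15, -33, -63, …
f·g: L₀ = L_f ⊗_s L_g, ord ≤ 1·1.
h=∫h₀ ⇒ L = L₀·Dx.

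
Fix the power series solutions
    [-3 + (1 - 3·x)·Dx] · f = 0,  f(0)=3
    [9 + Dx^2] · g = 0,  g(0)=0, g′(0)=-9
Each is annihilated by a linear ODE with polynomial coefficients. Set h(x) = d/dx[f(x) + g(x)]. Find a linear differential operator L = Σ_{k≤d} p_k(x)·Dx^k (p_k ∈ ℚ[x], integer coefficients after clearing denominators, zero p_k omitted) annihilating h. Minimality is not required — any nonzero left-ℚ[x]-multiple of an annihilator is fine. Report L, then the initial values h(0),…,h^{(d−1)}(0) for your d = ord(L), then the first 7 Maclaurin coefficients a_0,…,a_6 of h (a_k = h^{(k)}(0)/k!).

L = (702 - 324·x + 486·x^2) + (-63 + 243·x - 243·x^2 + 243·x^3)·Dx + (78 - 36·x + 54·x^2)·Dx^2 + (-7 + 27·x - 27·x^2 + 27·x^3)·Dx^3  (order 3).
h: a_k = 0, 54, 567/2, 972, 28917/8, 13122, 3674889/80, …
ICs: h(0) = 0, h′(0) = 54, h′′(0) = 567.

f: a_k = 3, 9, 27, 81, 243, 729, 2187, …
g: a_k = 0, -9, 0, 27/2, 0, -243/40, 0, …
Sum ⇒ L₀ = lclm(L_f,L_g) in ℚ(x)⟨Dx⟩.
h₀' ⇒ L via d/dx closure of L₀.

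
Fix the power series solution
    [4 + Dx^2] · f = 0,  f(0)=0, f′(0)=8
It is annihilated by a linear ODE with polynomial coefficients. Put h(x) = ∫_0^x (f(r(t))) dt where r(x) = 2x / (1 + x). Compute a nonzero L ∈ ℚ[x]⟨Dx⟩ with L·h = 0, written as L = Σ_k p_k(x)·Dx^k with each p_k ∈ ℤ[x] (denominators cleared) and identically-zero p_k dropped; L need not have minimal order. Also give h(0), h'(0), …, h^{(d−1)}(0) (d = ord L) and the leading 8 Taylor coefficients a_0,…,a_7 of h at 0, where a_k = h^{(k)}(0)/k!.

f: a_k = 0, 8, 0, -16/3, 0, 16/15, 0, -32/315, …
Substitute x→r, Dx→(1/r')Dx; clear ⇒ L₀.
∫: right-multiply L₀ by Dx.
L = 16·Dx + (2 + 6·x + 6·x^2 + 2·x^3)·Dx^2 + (1 + 4·x + 6·x^2 + 4·x^3 + x^4)·Dx^3  (order 3).
h: a_k = 0, 0, 8, -16/3, -20/3, 112/5, -1544/45, 240/7, …
ICs: h(0) = 0, h′(0) = 0, h′′(0) = 16.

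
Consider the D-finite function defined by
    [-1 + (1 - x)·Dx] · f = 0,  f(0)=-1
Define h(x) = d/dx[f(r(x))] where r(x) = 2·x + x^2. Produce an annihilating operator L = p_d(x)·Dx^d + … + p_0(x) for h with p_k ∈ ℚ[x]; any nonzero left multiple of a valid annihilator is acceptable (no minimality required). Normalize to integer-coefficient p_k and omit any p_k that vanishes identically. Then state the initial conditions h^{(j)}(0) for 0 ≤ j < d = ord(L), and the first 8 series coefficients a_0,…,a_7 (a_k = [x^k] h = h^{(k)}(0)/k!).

L = (5 + 6·x + 3·x^2) + (-1 + x + 3·x^2 + x^3)·Dx  (order 1).
h: a_k = -2, -10, -36, -116, -350, -1014, -2856, -7880, …
ICs: h(0) = -2.

f: a_k = -1, -1, -1, -1, -1, -1, -1, -1, …
f∘r: x↦r, Dx↦Dx/r' in L_f ⇒ L₀.
Differentiate: ansatz ord ≤ ord L₀ ⇒ L.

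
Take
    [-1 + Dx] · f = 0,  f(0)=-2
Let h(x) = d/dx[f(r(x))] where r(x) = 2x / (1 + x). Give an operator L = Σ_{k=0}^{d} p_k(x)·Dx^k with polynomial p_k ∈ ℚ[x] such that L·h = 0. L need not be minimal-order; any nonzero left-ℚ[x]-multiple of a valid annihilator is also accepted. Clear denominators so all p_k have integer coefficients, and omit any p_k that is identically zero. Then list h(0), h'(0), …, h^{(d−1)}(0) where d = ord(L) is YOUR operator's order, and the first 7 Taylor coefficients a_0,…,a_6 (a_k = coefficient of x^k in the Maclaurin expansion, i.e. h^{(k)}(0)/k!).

L = -2·x + (-1 - 2·x - x^2)·Dx  (order 1).
h: a_k = -4, 0, 4, -16/3, 4, -16/15, -20/9, …
ICs: h(0) = -4.

f: a_k = -2, -2, -1, -1/3, -1/12, -1/60, -1/360, …
f∘r: x↦r, Dx↦Dx/r' in L_f ⇒ L₀.
Differentiate: ansatz ord ≤ ord L₀ ⇒ L.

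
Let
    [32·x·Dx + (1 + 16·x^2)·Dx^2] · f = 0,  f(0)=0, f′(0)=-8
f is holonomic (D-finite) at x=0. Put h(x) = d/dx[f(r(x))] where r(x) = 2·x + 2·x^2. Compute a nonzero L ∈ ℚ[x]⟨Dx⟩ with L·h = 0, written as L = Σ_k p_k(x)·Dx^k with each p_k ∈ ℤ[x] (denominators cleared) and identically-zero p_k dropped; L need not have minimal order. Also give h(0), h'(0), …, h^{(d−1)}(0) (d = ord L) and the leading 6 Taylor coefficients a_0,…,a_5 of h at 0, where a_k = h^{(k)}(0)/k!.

f: a_k = 0, -8, 0, 128/3, 0, -2048/5, …
f∘r: x↦r, Dx↦Dx/r' in L_f ⇒ L₀.
Differentiate: ansatz ord ≤ ord L₀ ⇒ L.
L = (-2 + 128·x + 512·x^2 + 768·x^3 + 384·x^4) + (1 + 2·x + 64·x^2 + 256·x^3 + 320·x^4 + 128·x^5)·Dx  (order 1).
h: a_k = -16, -32, 1024, 4096, -60416, -391168, …
ICs: h(0) = -16.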